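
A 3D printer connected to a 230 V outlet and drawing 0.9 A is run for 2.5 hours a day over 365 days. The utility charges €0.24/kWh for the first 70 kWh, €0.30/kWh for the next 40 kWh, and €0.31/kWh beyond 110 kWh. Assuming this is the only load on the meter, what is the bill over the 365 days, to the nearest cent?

€53.26

Power = 0.9 A × 230 V = 207 W = 0.207 kW
Runtime = 2.5 h/day × 365 days = 912.5 h
Energy = 0.207 kW × 912.5 h = 188.8875 kWh
Tier 1 (0–70 kWh): 70 × €0.24 = €16.8
Tier 2 (70–110 kWh): 40 × €0.30 = €12
Above 110 kWh: 78.8875 × €0.31 = €24.455125
Bill = €53.26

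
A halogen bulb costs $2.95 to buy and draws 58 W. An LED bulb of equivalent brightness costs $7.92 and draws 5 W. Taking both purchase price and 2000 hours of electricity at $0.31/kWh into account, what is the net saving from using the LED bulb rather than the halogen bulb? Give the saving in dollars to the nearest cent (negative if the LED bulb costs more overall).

$27.89

halogen bulb: $2.95 + (58/1000) kW × 2000 h × $0.31 = $2.95 + $35.96 = $38.91
LED bulb: $7.92 + (5/1000) kW × 2000 h × $0.31 = $7.92 + $3.1 = $11.02
Saving = $38.91 − $11.02 = $27.89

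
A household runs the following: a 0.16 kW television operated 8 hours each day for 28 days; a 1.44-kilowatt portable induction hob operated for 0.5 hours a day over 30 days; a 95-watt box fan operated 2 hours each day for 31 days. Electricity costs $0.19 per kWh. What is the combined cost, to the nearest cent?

television: Runtime = 8 h/day × 28 days = 224 h
television: 0.16 kW × 224 h = 35.84 kWh
portable induction hob: Runtime = 0.5 h/day × 30 days = 15 h
portable induction hob: 1.44 kW × 15 h = 21.6 kWh
box fan: Runtime = 2 h/day × 31 days = 62 h
box fan: 0.095 kW × 62 h = 5.89 kWh
Total energy = 63.33 kWh
Cost = 63.33 × $0.19 = $12.03

$12.03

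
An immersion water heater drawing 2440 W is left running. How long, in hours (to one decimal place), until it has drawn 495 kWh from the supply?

Hours = 495 kWh ÷ 2.44 kW = 202.9 h

202.9 h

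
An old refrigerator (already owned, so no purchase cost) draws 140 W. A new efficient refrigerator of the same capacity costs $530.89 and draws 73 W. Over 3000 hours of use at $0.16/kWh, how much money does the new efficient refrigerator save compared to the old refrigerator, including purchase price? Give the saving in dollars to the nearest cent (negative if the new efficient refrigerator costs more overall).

-$498.73

old refrigerator: $0.00 + (140/1000) kW × 3000 h × $0.16 = $0.00 + $67.2 = $67.2
new efficient refrigerator: $530.89 + (73/1000) kW × 3000 h × $0.16 = $530.89 + $35.04 = $565.93
Saving = $67.2 − $565.93 = −$498.73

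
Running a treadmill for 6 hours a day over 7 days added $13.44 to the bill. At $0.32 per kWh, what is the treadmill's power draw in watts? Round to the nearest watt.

Energy = $13.44 ÷ $0.32/kWh = 42 kWh
Runtime = 6 h/day × 7 days = 42 h
Power = 42 kWh ÷ 42 h = 1 kW = 1000 W

1000 W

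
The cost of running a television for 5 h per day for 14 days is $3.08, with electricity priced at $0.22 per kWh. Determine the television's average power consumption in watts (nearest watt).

Energy = $3.08 ÷ $0.22/kWh = 14 kWh
Runtime = 5 h/day × 14 days = 70 h
Power = 14 kWh ÷ 70 h = 0.2 kW = 200 W

200 W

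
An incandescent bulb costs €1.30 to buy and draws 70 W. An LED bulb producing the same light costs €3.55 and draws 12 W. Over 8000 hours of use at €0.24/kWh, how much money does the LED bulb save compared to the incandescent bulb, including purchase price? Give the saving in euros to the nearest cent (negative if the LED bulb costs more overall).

€109.11

incandescent bulb: €1.30 + (70/1000) kW × 8000 h × €0.24 = €1.30 + €134.4 = €135.7
LED bulb: €3.55 + (12/1000) kW × 8000 h × €0.24 = €3.55 + €23.04 = €26.59
Saving = €135.7 − €26.59 = €109.11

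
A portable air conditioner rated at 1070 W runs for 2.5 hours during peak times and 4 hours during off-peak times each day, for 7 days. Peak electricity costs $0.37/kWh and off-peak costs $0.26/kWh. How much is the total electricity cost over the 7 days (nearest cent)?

$14.72

Peak energy = 1.07 kW × 2.5 h × 7 = 18.725 kWh
Off-peak energy = 1.07 kW × 4 h × 7 = 29.96 kWh
Cost = 18.725 × $0.37 + 29.96 × $0.26 = $6.92825 + $7.7896 = $14.72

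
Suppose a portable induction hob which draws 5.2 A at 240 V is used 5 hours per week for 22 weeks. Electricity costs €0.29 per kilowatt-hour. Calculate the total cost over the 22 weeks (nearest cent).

€39.81

Power = 5.2 A × 240 V = 1248 W = 1.248 kW
Runtime = 5 h/week × 22 weeks = 110 h
Energy = 1.248 kW × 110 h = 137.28 kWh
Cost = 137.28 kWh × €0.29/kWh = €39.81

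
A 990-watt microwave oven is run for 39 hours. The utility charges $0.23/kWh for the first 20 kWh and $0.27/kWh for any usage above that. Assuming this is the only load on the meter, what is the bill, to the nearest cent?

$9.62

Energy = 0.99 kW × 39 h = 38.61 kWh
Tier 1 (0–20 kWh): 20 × $0.23 = $4.6
Above 20 kWh: 18.61 × $0.27 = $5.0247
Bill = $9.62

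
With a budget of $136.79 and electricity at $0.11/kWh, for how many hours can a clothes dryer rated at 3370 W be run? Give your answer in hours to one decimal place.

Energy available = $136.79 ÷ $0.11/kWh = 1243.5455 kWh
Hours = 1243.5455 kWh ÷ 3.37 kW = 369.0 h

369.0 h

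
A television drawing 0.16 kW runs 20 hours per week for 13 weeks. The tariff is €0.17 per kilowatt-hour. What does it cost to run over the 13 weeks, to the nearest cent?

€7.07

Runtime = 20 h/week × 13 weeks = 260 h
Energy = 0.16 kW × 260 h = 41.6 kWh
Cost = 41.6 kWh × €0.17/kWh = €7.07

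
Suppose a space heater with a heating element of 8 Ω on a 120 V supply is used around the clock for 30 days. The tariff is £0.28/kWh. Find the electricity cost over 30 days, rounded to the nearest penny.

Power = V²/R = 120²/8 = 1800 W = 1.8 kW
Runtime = 24 h × 30 = 720 h
Energy = 1.8 kW × 720 h = 1296 kWh
Cost = 1296 kWh × £0.28/kWh = £362.88

£362.88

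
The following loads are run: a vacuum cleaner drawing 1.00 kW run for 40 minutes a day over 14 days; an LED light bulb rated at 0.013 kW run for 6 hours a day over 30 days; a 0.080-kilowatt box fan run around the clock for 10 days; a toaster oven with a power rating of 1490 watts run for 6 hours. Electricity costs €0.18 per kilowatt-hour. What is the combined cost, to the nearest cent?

vacuum cleaner: Runtime = 40 min × 14 = 560 min = 9.333333… h
vacuum cleaner: 1 kW × 9.333333… h = 9.333333… kWh
LED light bulb: Runtime = 6 h/day × 30 days = 180 h
LED light bulb: 0.013 kW × 180 h = 2.34 kWh
box fan: Runtime = 24 h × 10 = 240 h
box fan: 0.08 kW × 240 h = 19.2 kWh
toaster oven: 1.49 kW × 6 h = 8.94 kWh
Total energy = 39.813333… kWh
Cost = 39.813333… × €0.18 = €7.17

€7.17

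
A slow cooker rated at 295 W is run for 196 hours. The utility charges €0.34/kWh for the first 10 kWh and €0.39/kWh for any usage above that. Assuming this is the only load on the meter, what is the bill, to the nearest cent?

€22.05

Energy = 0.295 kW × 196 h = 57.82 kWh
Tier 1 (0–10 kWh): 10 × €0.34 = €3.4
Above 10 kWh: 47.82 × €0.39 = €18.6498
Bill = €22.05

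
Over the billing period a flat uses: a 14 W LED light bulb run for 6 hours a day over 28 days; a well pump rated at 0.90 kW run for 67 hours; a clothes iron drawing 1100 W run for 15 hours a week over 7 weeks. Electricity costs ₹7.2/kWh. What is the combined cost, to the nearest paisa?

LED light bulb: Runtime = 6 h/day × 28 days = 168 h
LED light bulb: 0.014 kW × 168 h = 2.352 kWh
well pump: 0.9 kW × 67 h = 60.3 kWh
clothes iron: Runtime = 15 h/week × 7 weeks = 105 h
clothes iron: 1.1 kW × 105 h = 115.5 kWh
Total energy = 178.152 kWh
Cost = 178.152 × ₹7.2 = ₹1282.69

₹1282.69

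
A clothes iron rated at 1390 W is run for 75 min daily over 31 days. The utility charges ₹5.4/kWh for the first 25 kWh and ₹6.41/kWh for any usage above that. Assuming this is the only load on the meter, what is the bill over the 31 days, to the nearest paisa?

Runtime = 75 min × 31 = 2325 min = 38.75 h
Energy = 1.39 kW × 38.75 h = 53.8625 kWh
Tier 1 (0–25 kWh): 25 × ₹5.4 = ₹135
Above 25 kWh: 28.8625 × ₹6.41 = ₹185.008625
Bill = ₹320.01

₹320.01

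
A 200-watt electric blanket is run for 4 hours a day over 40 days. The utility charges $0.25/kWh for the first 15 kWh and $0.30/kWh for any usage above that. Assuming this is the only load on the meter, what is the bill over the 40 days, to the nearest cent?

$8.85

Runtime = 4 h/day × 40 days = 160 h
Energy = 0.2 kW × 160 h = 32 kWh
Tier 1 (0–15 kWh): 15 × $0.25 = $3.75
Above 15 kWh: 17 × $0.30 = $5.1
Bill = $8.85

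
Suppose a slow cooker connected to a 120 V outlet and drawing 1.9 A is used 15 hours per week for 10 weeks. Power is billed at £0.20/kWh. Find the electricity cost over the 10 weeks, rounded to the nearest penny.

Power = 1.9 A × 120 V = 228 W = 0.228 kW
Runtime = 15 h/week × 10 weeks = 150 h
Energy = 0.228 kW × 150 h = 34.2 kWh
Cost = 34.2 kWh × £0.20/kWh = £6.84

£6.84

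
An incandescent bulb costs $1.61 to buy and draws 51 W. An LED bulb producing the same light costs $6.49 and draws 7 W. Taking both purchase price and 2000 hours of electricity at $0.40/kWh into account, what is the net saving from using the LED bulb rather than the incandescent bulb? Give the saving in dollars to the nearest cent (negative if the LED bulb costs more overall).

$30.32

incandescent bulb: $1.61 + (51/1000) kW × 2000 h × $0.40 = $1.61 + $40.8 = $42.41
LED bulb: $6.49 + (7/1000) kW × 2000 h × $0.40 = $6.49 + $5.6 = $12.09
Saving = $42.41 − $12.09 = $30.32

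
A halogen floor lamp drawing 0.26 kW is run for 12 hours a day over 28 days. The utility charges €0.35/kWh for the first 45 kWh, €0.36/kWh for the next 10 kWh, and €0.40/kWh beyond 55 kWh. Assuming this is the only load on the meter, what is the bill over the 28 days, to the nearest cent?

Runtime = 12 h/day × 28 days = 336 h
Energy = 0.26 kW × 336 h = 87.36 kWh
Tier 1 (0–45 kWh): 45 × €0.35 = €15.75
Tier 2 (45–55 kWh): 10 × €0.36 = €3.6
Above 55 kWh: 32.36 × €0.40 = €12.944
Bill = €32.29

€32.29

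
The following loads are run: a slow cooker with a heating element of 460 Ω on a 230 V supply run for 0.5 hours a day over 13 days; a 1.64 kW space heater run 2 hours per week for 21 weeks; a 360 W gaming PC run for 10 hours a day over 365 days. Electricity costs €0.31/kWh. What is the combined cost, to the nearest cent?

€428.92

slow cooker: Power = V²/R = 230²/460 = 115 W = 0.115 kW
slow cooker: Runtime = 0.5 h/day × 13 days = 6.5 h
slow cooker: 0.115 kW × 6.5 h = 0.7475 kWh
space heater: Runtime = 2 h/week × 21 weeks = 42 h
space heater: 1.64 kW × 42 h = 68.88 kWh
gaming PC: Runtime = 10 h/day × 365 days = 3650 h
gaming PC: 0.36 kW × 3650 h = 1314 kWh
Total energy = 1383.6275 kWh
Cost = 1383.6275 × €0.31 = €428.92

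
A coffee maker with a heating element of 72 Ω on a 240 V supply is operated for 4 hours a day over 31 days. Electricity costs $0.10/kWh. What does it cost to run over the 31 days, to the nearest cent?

Power = V²/R = 240²/72 = 800 W = 0.8 kW
Runtime = 4 h/day × 31 days = 124 h
Energy = 0.8 kW × 124 h = 99.2 kWh
Cost = 99.2 kWh × $0.10/kWh = $9.92

$9.92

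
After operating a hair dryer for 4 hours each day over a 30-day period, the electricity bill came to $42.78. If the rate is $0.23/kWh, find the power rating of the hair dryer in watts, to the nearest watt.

1550 W

Energy = $42.78 ÷ $0.23/kWh = 186 kWh
Runtime = 4 h/day × 30 days = 120 h
Power = 186 kWh ÷ 120 h = 1.55 kW = 1550 W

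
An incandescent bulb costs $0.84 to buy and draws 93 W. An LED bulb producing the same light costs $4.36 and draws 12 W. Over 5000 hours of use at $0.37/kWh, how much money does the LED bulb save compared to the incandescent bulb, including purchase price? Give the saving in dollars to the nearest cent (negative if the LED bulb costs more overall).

incandescent bulb: $0.84 + (93/1000) kW × 5000 h × $0.37 = $0.84 + $172.05 = $172.89
LED bulb: $4.36 + (12/1000) kW × 5000 h × $0.37 = $4.36 + $22.2 = $26.56
Saving = $172.89 − $26.56 = $146.33

$146.33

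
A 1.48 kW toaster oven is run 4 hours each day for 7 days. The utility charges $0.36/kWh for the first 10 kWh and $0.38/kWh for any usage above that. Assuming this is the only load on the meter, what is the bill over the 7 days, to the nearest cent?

$15.55

Runtime = 4 h/day × 7 days = 28 h
Energy = 1.48 kW × 28 h = 41.44 kWh
Tier 1 (0–10 kWh): 10 × $0.36 = $3.6
Above 10 kWh: 31.44 × $0.38 = $11.9472
Bill = $15.55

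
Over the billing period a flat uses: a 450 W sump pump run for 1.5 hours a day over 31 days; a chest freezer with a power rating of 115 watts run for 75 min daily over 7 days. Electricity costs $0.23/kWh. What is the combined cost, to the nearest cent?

sump pump: Runtime = 1.5 h/day × 31 days = 46.5 h
sump pump: 0.45 kW × 46.5 h = 20.925 kWh
chest freezer: Runtime = 75 min × 7 = 525 min = 8.75 h
chest freezer: 0.115 kW × 8.75 h = 1.00625 kWh
Total energy = 21.93125 kWh
Cost = 21.93125 × $0.23 = $5.04

$5.04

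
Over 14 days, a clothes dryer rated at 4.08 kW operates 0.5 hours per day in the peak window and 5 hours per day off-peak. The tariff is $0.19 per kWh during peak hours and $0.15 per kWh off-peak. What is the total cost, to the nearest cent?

Peak energy = 4.08 kW × 0.5 h × 14 = 28.56 kWh
Off-peak energy = 4.08 kW × 5 h × 14 = 285.6 kWh
Cost = 28.56 × $0.19 + 285.6 × $0.15 = $5.4264 + $42.84 = $48.27

$48.27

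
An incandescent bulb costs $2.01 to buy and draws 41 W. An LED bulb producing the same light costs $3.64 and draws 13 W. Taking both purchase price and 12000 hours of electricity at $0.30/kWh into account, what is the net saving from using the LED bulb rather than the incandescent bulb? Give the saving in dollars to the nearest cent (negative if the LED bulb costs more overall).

$99.17

incandescent bulb: $2.01 + (41/1000) kW × 12000 h × $0.30 = $2.01 + $147.6 = $149.61
LED bulb: $3.64 + (13/1000) kW × 12000 h × $0.30 = $3.64 + $46.8 = $50.44
Saving = $149.61 − $50.44 = $99.17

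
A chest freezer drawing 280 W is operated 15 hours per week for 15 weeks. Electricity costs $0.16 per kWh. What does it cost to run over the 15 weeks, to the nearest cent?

Runtime = 15 h/week × 15 weeks = 225 h
Energy = 0.28 kW × 225 h = 63 kWh
Cost = 63 kWh × $0.16/kWh = $10.08

$10.08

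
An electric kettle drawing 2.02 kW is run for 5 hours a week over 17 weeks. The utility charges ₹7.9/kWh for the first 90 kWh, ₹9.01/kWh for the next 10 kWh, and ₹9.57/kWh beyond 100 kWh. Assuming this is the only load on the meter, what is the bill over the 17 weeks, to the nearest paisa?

Runtime = 5 h/week × 17 weeks = 85 h
Energy = 2.02 kW × 85 h = 171.7 kWh
Tier 1 (0–90 kWh): 90 × ₹7.9 = ₹711
Tier 2 (90–100 kWh): 10 × ₹9.01 = ₹90.1
Above 100 kWh: 71.7 × ₹9.57 = ₹686.169
Bill = ₹1487.27

₹1487.27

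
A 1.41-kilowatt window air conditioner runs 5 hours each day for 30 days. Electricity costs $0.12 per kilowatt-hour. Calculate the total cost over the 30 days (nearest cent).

Runtime = 5 h/day × 30 days = 150 h
Energy = 1.41 kW × 150 h = 211.5 kWh
Cost = 211.5 kWh × $0.12/kWh = $25.38

$25.38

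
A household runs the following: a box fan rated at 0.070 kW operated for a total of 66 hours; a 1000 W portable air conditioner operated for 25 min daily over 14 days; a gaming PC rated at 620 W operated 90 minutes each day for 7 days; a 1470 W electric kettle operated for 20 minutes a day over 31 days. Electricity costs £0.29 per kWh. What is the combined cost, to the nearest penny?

£9.32

box fan: 0.07 kW × 66 h = 4.62 kWh
portable air conditioner: Runtime = 25 min × 14 = 350 min = 5.833333… h
portable air conditioner: 1 kW × 5.833333… h = 5.833333… kWh
gaming PC: Runtime = 90 min × 7 = 630 min = 10.5 h
gaming PC: 0.62 kW × 10.5 h = 6.51 kWh
electric kettle: Runtime = 20 min × 31 = 620 min = 10.333333… h
electric kettle: 1.47 kW × 10.333333… h = 15.19 kWh
Total energy = 32.153333… kWh
Cost = 32.153333… × £0.29 = £9.32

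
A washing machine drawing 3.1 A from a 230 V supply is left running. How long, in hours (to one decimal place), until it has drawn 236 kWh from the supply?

331.0 h

Power = 3.1 A × 230 V = 713 W = 0.713 kW
Hours = 236 kWh ÷ 0.713 kW = 331.0 h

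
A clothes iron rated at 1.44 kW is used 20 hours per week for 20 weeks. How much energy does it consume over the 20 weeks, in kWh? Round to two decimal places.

Runtime = 20 h/week × 20 weeks = 400 h
Energy = 1.44 kW × 400 h = 576 kWh

576.00 kWh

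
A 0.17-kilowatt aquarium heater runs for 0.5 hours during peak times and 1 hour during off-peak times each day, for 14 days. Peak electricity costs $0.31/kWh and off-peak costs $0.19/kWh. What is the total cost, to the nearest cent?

Peak energy = 0.17 kW × 0.5 h × 14 = 1.19 kWh
Off-peak energy = 0.17 kW × 1 h × 14 = 2.38 kWh
Cost = 1.19 × $0.31 + 2.38 × $0.19 = $0.3689 + $0.4522 = $0.82

$0.82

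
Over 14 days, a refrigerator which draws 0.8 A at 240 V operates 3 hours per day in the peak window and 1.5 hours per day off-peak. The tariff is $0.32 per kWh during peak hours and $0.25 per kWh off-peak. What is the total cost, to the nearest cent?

Power = 0.8 A × 240 V = 192 W = 0.192 kW
Peak energy = 0.192 kW × 3 h × 14 = 8.064 kWh
Off-peak energy = 0.192 kW × 1.5 h × 14 = 4.032 kWh
Cost = 8.064 × $0.32 + 4.032 × $0.25 = $2.58048 + $1.008 = $3.59

$3.59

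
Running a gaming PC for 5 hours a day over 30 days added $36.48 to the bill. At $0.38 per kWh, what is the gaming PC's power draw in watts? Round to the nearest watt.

Energy = $36.48 ÷ $0.38/kWh = 96 kWh
Runtime = 5 h/day × 30 days = 150 h
Power = 96 kWh ÷ 150 h = 0.64 kW = 640 W

640 W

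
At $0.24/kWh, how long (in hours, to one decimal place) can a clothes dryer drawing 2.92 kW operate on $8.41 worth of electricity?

Energy available = $8.41 ÷ $0.24/kWh = 35.0417 kWh
Hours = 35.0417 kWh ÷ 2.92 kW = 12.0 h

12.0 h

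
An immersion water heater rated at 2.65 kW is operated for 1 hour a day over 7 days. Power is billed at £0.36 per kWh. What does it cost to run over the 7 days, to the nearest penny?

£6.68

Runtime = 1 h/day × 7 days = 7 h
Energy = 2.65 kW × 7 h = 18.55 kWh
Cost = 18.55 kWh × £0.36/kWh = £6.68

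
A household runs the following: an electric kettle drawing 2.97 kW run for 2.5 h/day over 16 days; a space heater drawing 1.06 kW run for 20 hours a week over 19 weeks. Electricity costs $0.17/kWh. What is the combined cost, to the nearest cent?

electric kettle: Runtime = 2.5 h/day × 16 days = 40 h
electric kettle: 2.97 kW × 40 h = 118.8 kWh
space heater: Runtime = 20 h/week × 19 weeks = 380 h
space heater: 1.06 kW × 380 h = 402.8 kWh
Total energy = 521.6 kWh
Cost = 521.6 × $0.17 = $88.67

$88.67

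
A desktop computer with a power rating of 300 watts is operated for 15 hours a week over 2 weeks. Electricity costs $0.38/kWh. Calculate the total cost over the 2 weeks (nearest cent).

$3.42

Runtime = 15 h/week × 2 weeks = 30 h
Energy = 0.3 kW × 30 h = 9 kWh
Cost = 9 kWh × $0.38/kWh = $3.42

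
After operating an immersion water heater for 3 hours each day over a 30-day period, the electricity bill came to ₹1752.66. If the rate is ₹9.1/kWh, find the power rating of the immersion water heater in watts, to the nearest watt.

2140 W

Energy = ₹1752.66 ÷ ₹9.1/kWh = 192.6 kWh
Runtime = 3 h/day × 30 days = 90 h
Power = 192.6 kWh ÷ 90 h = 2.14 kW = 2140 W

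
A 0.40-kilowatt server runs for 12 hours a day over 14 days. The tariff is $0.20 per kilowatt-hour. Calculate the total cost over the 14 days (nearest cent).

$13.44

Runtime = 12 h/day × 14 days = 168 h
Energy = 0.4 kW × 168 h = 67.2 kWh
Cost = 67.2 kWh × $0.20/kWh = $13.44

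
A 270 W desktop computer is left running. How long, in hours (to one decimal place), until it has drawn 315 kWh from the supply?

1166.7 h

Hours = 315 kWh ÷ 0.27 kW = 1166.7 h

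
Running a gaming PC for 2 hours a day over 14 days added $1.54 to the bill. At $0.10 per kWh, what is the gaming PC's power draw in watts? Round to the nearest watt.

550 W

Energy = $1.54 ÷ $0.10/kWh = 15.4 kWh
Runtime = 2 h/day × 14 days = 28 h
Power = 15.4 kWh ÷ 28 h = 0.55 kW = 550 W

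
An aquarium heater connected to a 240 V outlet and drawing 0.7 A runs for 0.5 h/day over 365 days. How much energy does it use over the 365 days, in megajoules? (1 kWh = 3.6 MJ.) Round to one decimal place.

110.4 MJ

Power = 0.7 A × 240 V = 168 W = 0.168 kW
Runtime = 0.5 h/day × 365 days = 182.5 h
Energy = 0.168 kW × 182.5 h = 30.66 kWh
= 30.66 × 3.6 MJ = 110.4 MJ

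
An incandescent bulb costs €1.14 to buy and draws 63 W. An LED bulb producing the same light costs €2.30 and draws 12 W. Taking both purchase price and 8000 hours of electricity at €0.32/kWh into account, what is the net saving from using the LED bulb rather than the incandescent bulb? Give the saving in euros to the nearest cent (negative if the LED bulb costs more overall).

incandescent bulb: €1.14 + (63/1000) kW × 8000 h × €0.32 = €1.14 + €161.28 = €162.42
LED bulb: €2.30 + (12/1000) kW × 8000 h × €0.32 = €2.30 + €30.72 = €33.02
Saving = €162.42 − €33.02 = €129.4

€129.40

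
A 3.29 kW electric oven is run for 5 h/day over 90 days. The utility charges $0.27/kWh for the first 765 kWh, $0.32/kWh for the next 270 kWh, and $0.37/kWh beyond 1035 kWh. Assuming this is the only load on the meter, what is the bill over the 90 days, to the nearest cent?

$457.79

Runtime = 5 h/day × 90 days = 450 h
Energy = 3.29 kW × 450 h = 1480.5 kWh
Tier 1 (0–765 kWh): 765 × $0.27 = $206.55
Tier 2 (765–1035 kWh): 270 × $0.32 = $86.4
Above 1035 kWh: 445.5 × $0.37 = $164.835
Bill = $457.79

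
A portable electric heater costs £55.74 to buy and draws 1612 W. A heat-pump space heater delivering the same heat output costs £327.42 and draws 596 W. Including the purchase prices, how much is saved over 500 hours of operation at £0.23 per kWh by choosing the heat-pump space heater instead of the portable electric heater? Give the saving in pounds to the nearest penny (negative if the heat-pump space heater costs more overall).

-£154.84

portable electric heater: £55.74 + (1612/1000) kW × 500 h × £0.23 = £55.74 + £185.38 = £241.12
heat-pump space heater: £327.42 + (596/1000) kW × 500 h × £0.23 = £327.42 + £68.54 = £395.96
Saving = £241.12 − £395.96 = −£154.84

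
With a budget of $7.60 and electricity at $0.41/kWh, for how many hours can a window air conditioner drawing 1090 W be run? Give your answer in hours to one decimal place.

17.0 h

Energy available = $7.60 ÷ $0.41/kWh = 18.5366 kWh
Hours = 18.5366 kWh ÷ 1.09 kW = 17.0 h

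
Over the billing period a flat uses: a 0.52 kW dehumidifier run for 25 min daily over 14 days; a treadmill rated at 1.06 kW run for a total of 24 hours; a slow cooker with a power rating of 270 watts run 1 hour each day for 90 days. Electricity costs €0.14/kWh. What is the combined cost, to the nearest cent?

€7.39

dehumidifier: Runtime = 25 min × 14 = 350 min = 5.833333… h
dehumidifier: 0.52 kW × 5.833333… h = 3.033333… kWh
treadmill: 1.06 kW × 24 h = 25.44 kWh
slow cooker: Runtime = 1 h/day × 90 days = 90 h
slow cooker: 0.27 kW × 90 h = 24.3 kWh
Total energy = 52.773333… kWh
Cost = 52.773333… × €0.14 = €7.39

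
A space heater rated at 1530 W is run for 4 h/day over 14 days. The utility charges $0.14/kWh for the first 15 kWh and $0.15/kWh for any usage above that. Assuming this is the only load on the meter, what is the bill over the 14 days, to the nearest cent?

Runtime = 4 h/day × 14 days = 56 h
Energy = 1.53 kW × 56 h = 85.68 kWh
Tier 1 (0–15 kWh): 15 × $0.14 = $2.1
Above 15 kWh: 70.68 × $0.15 = $10.602
Bill = $12.70

$12.70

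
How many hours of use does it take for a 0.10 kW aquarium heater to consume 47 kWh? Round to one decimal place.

Hours = 47 kWh ÷ 0.1 kW = 470.0 h

470.0 h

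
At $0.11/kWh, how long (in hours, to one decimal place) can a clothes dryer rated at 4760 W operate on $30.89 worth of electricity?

59.0 h

Energy available = $30.89 ÷ $0.11/kWh = 280.8182 kWh
Hours = 280.8182 kWh ÷ 4.76 kW = 59.0 h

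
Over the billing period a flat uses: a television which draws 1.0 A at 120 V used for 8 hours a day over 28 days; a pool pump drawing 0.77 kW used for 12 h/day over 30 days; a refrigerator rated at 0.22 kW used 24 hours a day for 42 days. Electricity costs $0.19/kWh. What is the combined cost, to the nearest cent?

television: Power = 1.0 A × 120 V = 120 W = 0.12 kW
television: Runtime = 8 h/day × 28 days = 224 h
television: 0.12 kW × 224 h = 26.88 kWh
pool pump: Runtime = 12 h/day × 30 days = 360 h
pool pump: 0.77 kW × 360 h = 277.2 kWh
refrigerator: Runtime = 24 h × 42 = 1008 h
refrigerator: 0.22 kW × 1008 h = 221.76 kWh
Total energy = 525.84 kWh
Cost = 525.84 × $0.19 = $99.91

$99.91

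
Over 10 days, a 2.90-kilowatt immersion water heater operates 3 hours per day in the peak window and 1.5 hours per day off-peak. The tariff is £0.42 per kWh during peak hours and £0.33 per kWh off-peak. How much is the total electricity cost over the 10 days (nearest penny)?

Peak energy = 2.9 kW × 3 h × 10 = 87 kWh
Off-peak energy = 2.9 kW × 1.5 h × 10 = 43.5 kWh
Cost = 87 × £0.42 + 43.5 × £0.33 = £36.54 + £14.355 = £50.90

£50.90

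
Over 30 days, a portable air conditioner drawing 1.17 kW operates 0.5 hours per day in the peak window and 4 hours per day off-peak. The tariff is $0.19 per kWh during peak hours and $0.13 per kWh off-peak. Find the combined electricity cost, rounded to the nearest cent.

$21.59

Peak energy = 1.17 kW × 0.5 h × 30 = 17.55 kWh
Off-peak energy = 1.17 kW × 4 h × 30 = 140.4 kWh
Cost = 17.55 × $0.19 + 140.4 × $0.13 = $3.3345 + $18.252 = $21.59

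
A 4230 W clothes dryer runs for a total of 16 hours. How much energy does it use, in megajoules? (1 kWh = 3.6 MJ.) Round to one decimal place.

Energy = 4.23 kW × 16 h = 67.68 kWh
= 67.68 × 3.6 MJ = 243.6 MJ

243.6 MJ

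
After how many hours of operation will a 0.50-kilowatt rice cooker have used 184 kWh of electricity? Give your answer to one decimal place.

368.0 h

Hours = 184 kWh ÷ 0.5 kW = 368.0 h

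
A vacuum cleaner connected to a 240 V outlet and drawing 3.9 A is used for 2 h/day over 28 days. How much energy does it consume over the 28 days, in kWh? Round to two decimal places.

Power = 3.9 A × 240 V = 936 W = 0.936 kW
Runtime = 2 h/day × 28 days = 56 h
Energy = 0.936 kW × 56 h = 52.416 kWh ≈ 52.42 kWh

52.42 kWh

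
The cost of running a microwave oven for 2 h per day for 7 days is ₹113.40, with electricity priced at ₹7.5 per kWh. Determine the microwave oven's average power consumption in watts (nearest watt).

Energy = ₹113.40 ÷ ₹7.5/kWh = 15.12 kWh
Runtime = 2 h/day × 7 days = 14 h
Power = 15.12 kWh ÷ 14 h = 1.08 kW = 1080 W

1080 W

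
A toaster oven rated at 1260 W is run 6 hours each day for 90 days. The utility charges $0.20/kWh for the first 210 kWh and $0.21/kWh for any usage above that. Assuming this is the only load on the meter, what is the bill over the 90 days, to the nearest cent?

Runtime = 6 h/day × 90 days = 540 h
Energy = 1.26 kW × 540 h = 680.4 kWh
Tier 1 (0–210 kWh): 210 × $0.20 = $42
Above 210 kWh: 470.4 × $0.21 = $98.784
Bill = $140.78

$140.78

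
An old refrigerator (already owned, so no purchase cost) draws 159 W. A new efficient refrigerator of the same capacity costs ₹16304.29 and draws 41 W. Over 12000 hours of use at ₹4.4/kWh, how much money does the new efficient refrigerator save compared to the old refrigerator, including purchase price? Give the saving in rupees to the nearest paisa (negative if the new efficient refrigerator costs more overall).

old refrigerator: ₹0.00 + (159/1000) kW × 12000 h × ₹4.4 = ₹0.00 + ₹8395.2 = ₹8395.2
new efficient refrigerator: ₹16304.29 + (41/1000) kW × 12000 h × ₹4.4 = ₹16304.29 + ₹2164.8 = ₹18469.09
Saving = ₹8395.2 − ₹18469.09 = −₹10073.89

-₹10073.89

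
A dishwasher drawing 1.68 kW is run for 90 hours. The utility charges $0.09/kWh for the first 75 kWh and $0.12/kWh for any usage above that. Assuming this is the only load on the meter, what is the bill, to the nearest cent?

$15.89

Energy = 1.68 kW × 90 h = 151.2 kWh
Tier 1 (0–75 kWh): 75 × $0.09 = $6.75
Above 75 kWh: 76.2 × $0.12 = $9.144
Bill = $15.89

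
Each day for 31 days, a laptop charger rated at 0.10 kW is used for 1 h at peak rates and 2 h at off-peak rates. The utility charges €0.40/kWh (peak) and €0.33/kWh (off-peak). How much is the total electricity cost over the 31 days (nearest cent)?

Peak energy = 0.1 kW × 1 h × 31 = 3.1 kWh
Off-peak energy = 0.1 kW × 2 h × 31 = 6.2 kWh
Cost = 3.1 × €0.40 + 6.2 × €0.33 = €1.24 + €2.046 = €3.29

€3.29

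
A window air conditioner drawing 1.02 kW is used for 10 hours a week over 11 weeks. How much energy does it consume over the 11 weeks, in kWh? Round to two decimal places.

Runtime = 10 h/week × 11 weeks = 110 h
Energy = 1.02 kW × 110 h = 112.2 kWh

112.20 kWh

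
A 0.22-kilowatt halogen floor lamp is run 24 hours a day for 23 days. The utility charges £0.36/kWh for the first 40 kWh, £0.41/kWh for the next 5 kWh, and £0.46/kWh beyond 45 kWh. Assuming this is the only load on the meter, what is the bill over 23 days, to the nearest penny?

£51.61

Runtime = 24 h × 23 = 552 h
Energy = 0.22 kW × 552 h = 121.44 kWh
Tier 1 (0–40 kWh): 40 × £0.36 = £14.4
Tier 2 (40–45 kWh): 5 × £0.41 = £2.05
Above 45 kWh: 76.44 × £0.46 = £35.1624
Bill = £51.61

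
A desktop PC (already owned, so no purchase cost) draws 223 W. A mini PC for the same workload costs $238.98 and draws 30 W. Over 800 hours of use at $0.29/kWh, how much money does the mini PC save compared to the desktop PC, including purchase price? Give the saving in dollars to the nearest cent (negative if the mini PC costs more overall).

desktop PC: $0.00 + (223/1000) kW × 800 h × $0.29 = $0.00 + $51.736 = $51.736
mini PC: $238.98 + (30/1000) kW × 800 h × $0.29 = $238.98 + $6.96 = $245.94
Saving = $51.736 − $245.94 = −$194.204 → -$194.20

-$194.20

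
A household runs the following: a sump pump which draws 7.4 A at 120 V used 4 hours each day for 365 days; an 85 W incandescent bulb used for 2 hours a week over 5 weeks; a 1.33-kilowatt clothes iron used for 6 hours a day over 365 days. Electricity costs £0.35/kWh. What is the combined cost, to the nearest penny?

£1473.51

sump pump: Power = 7.4 A × 120 V = 888 W = 0.888 kW
sump pump: Runtime = 4 h/day × 365 days = 1460 h
sump pump: 0.888 kW × 1460 h = 1296.48 kWh
incandescent bulb: Runtime = 2 h/week × 5 weeks = 10 h
incandescent bulb: 0.085 kW × 10 h = 0.85 kWh
clothes iron: Runtime = 6 h/day × 365 days = 2190 h
clothes iron: 1.33 kW × 2190 h = 2912.7 kWh
Total energy = 4210.03 kWh
Cost = 4210.03 × £0.35 = £1473.51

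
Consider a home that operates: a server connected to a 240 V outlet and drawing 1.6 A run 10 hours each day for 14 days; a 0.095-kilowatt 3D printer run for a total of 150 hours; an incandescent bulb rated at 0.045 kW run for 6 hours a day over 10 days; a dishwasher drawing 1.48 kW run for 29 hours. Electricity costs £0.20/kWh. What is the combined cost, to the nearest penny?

server: Power = 1.6 A × 240 V = 384 W = 0.384 kW
server: Runtime = 10 h/day × 14 days = 140 h
server: 0.384 kW × 140 h = 53.76 kWh
3D printer: 0.095 kW × 150 h = 14.25 kWh
incandescent bulb: Runtime = 6 h/day × 10 days = 60 h
incandescent bulb: 0.045 kW × 60 h = 2.7 kWh
dishwasher: 1.48 kW × 29 h = 42.92 kWh
Total energy = 113.63 kWh
Cost = 113.63 × £0.20 = £22.73

£22.73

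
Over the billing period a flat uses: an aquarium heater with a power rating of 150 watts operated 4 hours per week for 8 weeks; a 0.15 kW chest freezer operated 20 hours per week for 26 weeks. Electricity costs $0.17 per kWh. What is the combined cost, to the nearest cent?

$14.08

aquarium heater: Runtime = 4 h/week × 8 weeks = 32 h
aquarium heater: 0.15 kW × 32 h = 4.8 kWh
chest freezer: Runtime = 20 h/week × 26 weeks = 520 h
chest freezer: 0.15 kW × 520 h = 78 kWh
Total energy = 82.8 kWh
Cost = 82.8 × $0.17 = $14.08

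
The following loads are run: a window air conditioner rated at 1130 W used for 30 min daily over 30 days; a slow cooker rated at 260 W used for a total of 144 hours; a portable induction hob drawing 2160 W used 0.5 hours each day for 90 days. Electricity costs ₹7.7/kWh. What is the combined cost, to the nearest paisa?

₹1167.24

window air conditioner: Runtime = 30 min × 30 = 900 min = 15 h
window air conditioner: 1.13 kW × 15 h = 16.95 kWh
slow cooker: 0.26 kW × 144 h = 37.44 kWh
portable induction hob: Runtime = 0.5 h/day × 90 days = 45 h
portable induction hob: 2.16 kW × 45 h = 97.2 kWh
Total energy = 151.59 kWh
Cost = 151.59 × ₹7.7 = ₹1167.24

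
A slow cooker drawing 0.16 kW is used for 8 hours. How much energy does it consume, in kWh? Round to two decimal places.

Energy = 0.16 kW × 8 h = 1.28 kWh

1.28 kWh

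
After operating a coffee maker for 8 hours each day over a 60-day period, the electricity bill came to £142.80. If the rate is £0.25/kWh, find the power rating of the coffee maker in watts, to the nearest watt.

1190 W

Energy = £142.80 ÷ £0.25/kWh = 571.2 kWh
Runtime = 8 h/day × 60 days = 480 h
Power = 571.2 kWh ÷ 480 h = 1.19 kW = 1190 W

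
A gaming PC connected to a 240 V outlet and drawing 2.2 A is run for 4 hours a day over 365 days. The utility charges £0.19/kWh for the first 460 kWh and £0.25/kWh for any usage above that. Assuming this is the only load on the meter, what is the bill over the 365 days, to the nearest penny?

Power = 2.2 A × 240 V = 528 W = 0.528 kW
Runtime = 4 h/day × 365 days = 1460 h
Energy = 0.528 kW × 1460 h = 770.88 kWh
Tier 1 (0–460 kWh): 460 × £0.19 = £87.4
Above 460 kWh: 310.88 × £0.25 = £77.72
Bill = £165.12

£165.12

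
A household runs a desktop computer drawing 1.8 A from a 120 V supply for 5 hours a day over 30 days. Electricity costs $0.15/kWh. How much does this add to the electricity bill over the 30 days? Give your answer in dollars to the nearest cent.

$4.86

Power = 1.8 A × 120 V = 216 W = 0.216 kW
Runtime = 5 h/day × 30 days = 150 h
Energy = 0.216 kW × 150 h = 32.4 kWh
Cost = 32.4 kWh × $0.15/kWh = $4.86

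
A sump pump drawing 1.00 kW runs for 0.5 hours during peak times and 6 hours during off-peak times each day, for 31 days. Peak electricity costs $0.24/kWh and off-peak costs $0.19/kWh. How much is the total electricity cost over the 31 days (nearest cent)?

Peak energy = 1 kW × 0.5 h × 31 = 15.5 kWh
Off-peak energy = 1 kW × 6 h × 31 = 186 kWh
Cost = 15.5 × $0.24 + 186 × $0.19 = $3.72 + $35.34 = $39.06

$39.06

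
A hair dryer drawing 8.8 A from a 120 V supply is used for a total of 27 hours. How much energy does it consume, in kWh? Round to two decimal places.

28.51 kWh

Power = 8.8 A × 120 V = 1056 W = 1.056 kW
Energy = 1.056 kW × 27 h = 28.512 kWh ≈ 28.51 kWh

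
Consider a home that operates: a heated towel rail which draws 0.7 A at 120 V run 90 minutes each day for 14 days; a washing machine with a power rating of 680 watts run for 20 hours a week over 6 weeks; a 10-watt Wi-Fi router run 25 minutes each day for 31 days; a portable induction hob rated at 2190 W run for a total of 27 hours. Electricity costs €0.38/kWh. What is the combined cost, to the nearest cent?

heated towel rail: Power = 0.7 A × 120 V = 84 W = 0.084 kW
heated towel rail: Runtime = 90 min × 14 = 1260 min = 21 h
heated towel rail: 0.084 kW × 21 h = 1.764 kWh
washing machine: Runtime = 20 h/week × 6 weeks = 120 h
washing machine: 0.68 kW × 120 h = 81.6 kWh
Wi-Fi router: Runtime = 25 min × 31 = 775 min = 12.916666… h
Wi-Fi router: 0.01 kW × 12.916666… h = 0.129166… kWh
portable induction hob: 2.19 kW × 27 h = 59.13 kWh
Total energy = 142.623166… kWh
Cost = 142.623166… × €0.38 = €54.20

€54.20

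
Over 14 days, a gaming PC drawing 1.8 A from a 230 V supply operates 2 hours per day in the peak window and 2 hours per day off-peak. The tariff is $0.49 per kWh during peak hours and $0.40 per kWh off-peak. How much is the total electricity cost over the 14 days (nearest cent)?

Power = 1.8 A × 230 V = 414 W = 0.414 kW
Peak energy = 0.414 kW × 2 h × 14 = 11.592 kWh
Off-peak energy = 0.414 kW × 2 h × 14 = 11.592 kWh
Cost = 11.592 × $0.49 + 11.592 × $0.40 = $5.68008 + $4.6368 = $10.32

$10.32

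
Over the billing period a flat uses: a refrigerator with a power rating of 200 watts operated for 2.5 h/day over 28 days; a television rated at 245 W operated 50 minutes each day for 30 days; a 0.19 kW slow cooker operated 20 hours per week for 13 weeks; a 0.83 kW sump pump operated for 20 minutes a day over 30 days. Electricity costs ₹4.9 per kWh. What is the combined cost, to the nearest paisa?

₹381.34

refrigerator: Runtime = 2.5 h/day × 28 days = 70 h
refrigerator: 0.2 kW × 70 h = 14 kWh
television: Runtime = 50 min × 30 = 1500 min = 25 h
television: 0.245 kW × 25 h = 6.125 kWh
slow cooker: Runtime = 20 h/week × 13 weeks = 260 h
slow cooker: 0.19 kW × 260 h = 49.4 kWh
sump pump: Runtime = 20 min × 30 = 600 min = 10 h
sump pump: 0.83 kW × 10 h = 8.3 kWh
Total energy = 77.825 kWh
Cost = 77.825 × ₹4.9 = ₹381.34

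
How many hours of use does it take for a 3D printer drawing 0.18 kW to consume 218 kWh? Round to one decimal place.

1211.1 h

Hours = 218 kWh ÷ 0.18 kW = 1211.1 h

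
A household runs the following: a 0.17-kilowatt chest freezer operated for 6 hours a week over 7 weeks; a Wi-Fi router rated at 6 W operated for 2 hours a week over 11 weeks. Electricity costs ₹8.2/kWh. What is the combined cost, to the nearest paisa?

₹59.63

chest freezer: Runtime = 6 h/week × 7 weeks = 42 h
chest freezer: 0.17 kW × 42 h = 7.14 kWh
Wi-Fi router: Runtime = 2 h/week × 11 weeks = 22 h
Wi-Fi router: 0.006 kW × 22 h = 0.132 kWh
Total energy = 7.272 kWh
Cost = 7.272 × ₹8.2 = ₹59.63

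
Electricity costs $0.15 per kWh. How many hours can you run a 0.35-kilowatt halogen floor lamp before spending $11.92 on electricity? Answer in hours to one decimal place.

Energy available = $11.92 ÷ $0.15/kWh = 79.4667 kWh
Hours = 79.4667 kWh ÷ 0.35 kW = 227.0 h

227.0 h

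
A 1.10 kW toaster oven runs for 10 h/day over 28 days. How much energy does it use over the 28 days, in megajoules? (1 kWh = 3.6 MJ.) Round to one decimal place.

Runtime = 10 h/day × 28 days = 280 h
Energy = 1.1 kW × 280 h = 308 kWh
= 308 × 3.6 MJ = 1108.8 MJ

1108.8 MJ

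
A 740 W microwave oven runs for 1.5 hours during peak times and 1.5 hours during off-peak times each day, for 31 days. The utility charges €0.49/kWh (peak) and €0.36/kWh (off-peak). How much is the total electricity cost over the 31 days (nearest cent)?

€29.25

Peak energy = 0.74 kW × 1.5 h × 31 = 34.41 kWh
Off-peak energy = 0.74 kW × 1.5 h × 31 = 34.41 kWh
Cost = 34.41 × €0.49 + 34.41 × €0.36 = €16.8609 + €12.3876 = €29.25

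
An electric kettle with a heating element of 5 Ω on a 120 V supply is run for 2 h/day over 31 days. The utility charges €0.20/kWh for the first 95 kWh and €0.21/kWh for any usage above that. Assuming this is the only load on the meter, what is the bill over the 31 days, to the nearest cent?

€36.55

Power = V²/R = 120²/5 = 2880 W = 2.88 kW
Runtime = 2 h/day × 31 days = 62 h
Energy = 2.88 kW × 62 h = 178.56 kWh
Tier 1 (0–95 kWh): 95 × €0.20 = €19
Above 95 kWh: 83.56 × €0.21 = €17.5476
Bill = €36.55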